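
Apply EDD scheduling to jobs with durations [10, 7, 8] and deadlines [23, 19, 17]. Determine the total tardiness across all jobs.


Sort by due date (EDD order): [(8, 17), (7, 19), (10, 23)]
Compute completion times and tardiness:
  Job 1: p=8, d=17, C=8, tardiness=max(0,8-17)=0
  Job 2: p=7, d=19, C=15, tardiness=max(0,15-19)=0
  Job 3: p=10, d=23, C=25, tardiness=max(0,25-23)=2
Total tardiness = 2

2


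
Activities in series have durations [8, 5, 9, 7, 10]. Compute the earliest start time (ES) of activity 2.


Activity 2 starts after activities 1 through 1 complete.
Predecessor durations: [8]
ES = 8 = 8

8


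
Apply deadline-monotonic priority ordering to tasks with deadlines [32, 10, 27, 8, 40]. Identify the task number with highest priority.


Sort tasks by relative deadline (ascending):
  Task 4: deadline = 8
  Task 2: deadline = 10
  Task 3: deadline = 27
  Task 1: deadline = 32
  Task 5: deadline = 40
Priority order (highest first): [4, 2, 3, 1, 5]
Highest priority task = 4

4


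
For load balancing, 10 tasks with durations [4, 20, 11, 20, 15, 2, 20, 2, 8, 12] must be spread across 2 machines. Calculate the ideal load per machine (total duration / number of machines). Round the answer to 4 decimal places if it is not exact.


Total processing time = 4 + 20 + 11 + 20 + 15 + 2 + 20 + 2 + 8 + 12 = 114
Number of machines = 2
Ideal balanced load = 114 / 2 = 57.0

57.0


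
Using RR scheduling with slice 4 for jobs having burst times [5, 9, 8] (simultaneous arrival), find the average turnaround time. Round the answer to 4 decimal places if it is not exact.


Time quantum = 4
Execution trace:
  J1 runs 4 units, time = 4
  J2 runs 4 units, time = 8
  J3 runs 4 units, time = 12
  J1 runs 1 units, time = 13
  J2 runs 4 units, time = 17
  J3 runs 4 units, time = 21
  J2 runs 1 units, time = 22
Finish times: [13, 22, 21]
Average turnaround = 56/3 = 18.6667

18.6667


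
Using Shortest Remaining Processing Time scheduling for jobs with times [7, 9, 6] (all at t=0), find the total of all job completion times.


Since all jobs arrive at t=0, SRPT equals SPT ordering.
SPT order: [6, 7, 9]
Completion times:
  Job 1: p=6, C=6
  Job 2: p=7, C=13
  Job 3: p=9, C=22
Total completion time = 6 + 13 + 22 = 41

41


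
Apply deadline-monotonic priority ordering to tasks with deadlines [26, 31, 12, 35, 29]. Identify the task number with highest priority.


Sort tasks by relative deadline (ascending):
  Task 3: deadline = 12
  Task 1: deadline = 26
  Task 5: deadline = 29
  Task 2: deadline = 31
  Task 4: deadline = 35
Priority order (highest first): [3, 1, 5, 2, 4]
Highest priority task = 3

3


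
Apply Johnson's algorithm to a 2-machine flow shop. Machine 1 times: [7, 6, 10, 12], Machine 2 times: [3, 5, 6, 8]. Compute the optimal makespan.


Apply Johnson's rule:
  Group 1 (a <= b): []
  Group 2 (a > b): [(4, 12, 8), (3, 10, 6), (2, 6, 5), (1, 7, 3)]
Optimal job order: [4, 3, 2, 1]
Schedule:
  Job 4: M1 done at 12, M2 done at 20
  Job 3: M1 done at 22, M2 done at 28
  Job 2: M1 done at 28, M2 done at 33
  Job 1: M1 done at 35, M2 done at 38
Makespan = 38

38


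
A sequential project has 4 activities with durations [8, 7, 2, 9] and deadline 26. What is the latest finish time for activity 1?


LF(activity 1) = deadline - sum of successor durations
Successors: activities 2 through 4 with durations [7, 2, 9]
Sum of successor durations = 18
LF = 26 - 18 = 8

8


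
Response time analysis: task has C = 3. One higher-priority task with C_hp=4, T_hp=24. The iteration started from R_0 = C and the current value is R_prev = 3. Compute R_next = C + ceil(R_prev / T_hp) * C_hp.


R_next = C + ceil(R_prev / T_hp) * C_hp
ceil(3 / 24) = ceil(0.125) = 1
Interference = 1 * 4 = 4
R_next = 3 + 4 = 7

7


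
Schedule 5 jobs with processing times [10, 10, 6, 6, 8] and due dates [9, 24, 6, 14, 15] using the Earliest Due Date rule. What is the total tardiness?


Sort by due date (EDD order): [(6, 6), (10, 9), (6, 14), (8, 15), (10, 24)]
Compute completion times and tardiness:
  Job 1: p=6, d=6, C=6, tardiness=max(0,6-6)=0
  Job 2: p=10, d=9, C=16, tardiness=max(0,16-9)=7
  Job 3: p=6, d=14, C=22, tardiness=max(0,22-14)=8
  Job 4: p=8, d=15, C=30, tardiness=max(0,30-15)=15
  Job 5: p=10, d=24, C=40, tardiness=max(0,40-24)=16
Total tardiness = 46

46


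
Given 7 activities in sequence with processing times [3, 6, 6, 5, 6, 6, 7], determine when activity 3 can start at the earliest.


Activity 3 starts after activities 1 through 2 complete.
Predecessor durations: [3, 6]
ES = 3 + 6 = 9

9


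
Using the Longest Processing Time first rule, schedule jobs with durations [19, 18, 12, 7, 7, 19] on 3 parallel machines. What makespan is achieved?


Sort jobs in decreasing order (LPT): [19, 19, 18, 12, 7, 7]
Assign each job to the least loaded machine:
  Machine 1: jobs [19, 7], load = 26
  Machine 2: jobs [19, 7], load = 26
  Machine 3: jobs [18, 12], load = 30
Makespan = max load = 30

30


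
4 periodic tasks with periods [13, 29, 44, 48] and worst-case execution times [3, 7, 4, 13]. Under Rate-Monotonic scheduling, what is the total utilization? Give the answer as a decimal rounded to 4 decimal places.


Compute individual utilizations (exact fractions):
  Task 1: C/T = 3/13 (approx. 0.2308)
  Task 2: C/T = 7/29 (approx. 0.2414)
  Task 3: C/T = 4/44 = 1/11 (approx. 0.0909)
  Task 4: C/T = 13/48 (approx. 0.2708)
Total utilization U = 3/13 + 7/29 + 1/11 + 13/48 = 165991/199056
Rounded to 4 decimal places: U = 0.8339
RM (Liu & Layland) bound for 4 tasks = 0.756828; compare with U = 165991/199056 (approx. 0.833891)
bound < U <= 1, so the RM sufficient condition is not met (inconclusive; an exact test such as response-time analysis is needed).

0.8339


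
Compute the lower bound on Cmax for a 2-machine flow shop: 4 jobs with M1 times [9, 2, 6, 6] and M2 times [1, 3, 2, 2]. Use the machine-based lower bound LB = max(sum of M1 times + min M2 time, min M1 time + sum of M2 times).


LB1 = sum(M1 times) + min(M2 times) = 23 + 1 = 24
LB2 = min(M1 times) + sum(M2 times) = 2 + 8 = 10
Lower bound = max(LB1, LB2) = max(24, 10) = 24

24


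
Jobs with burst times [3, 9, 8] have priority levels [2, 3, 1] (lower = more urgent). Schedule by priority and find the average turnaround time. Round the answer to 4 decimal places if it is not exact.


Sort by priority (ascending = highest first):
Order: [(1, 8), (2, 3), (3, 9)]
Completion times:
  Priority 1, burst=8, C=8
  Priority 2, burst=3, C=11
  Priority 3, burst=9, C=20
Average turnaround = 39/3 = 13.0

13.0


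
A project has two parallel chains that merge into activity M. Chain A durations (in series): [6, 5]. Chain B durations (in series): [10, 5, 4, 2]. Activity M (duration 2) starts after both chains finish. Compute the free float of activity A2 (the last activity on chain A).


ES(A2) = sum of predecessors on chain A = 6
EF(A2) = ES + duration = 6 + 5 = 11
Successor of A2 is M. ES(M) = max(sum(A), sum(B)) = max(11, 21) = 21
Free float = ES(successor) - EF(current) = 21 - 11 = 10

10


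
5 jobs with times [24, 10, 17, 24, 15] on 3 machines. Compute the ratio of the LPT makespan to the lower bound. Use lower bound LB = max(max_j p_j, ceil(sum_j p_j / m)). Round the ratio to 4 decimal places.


LPT order: [24, 24, 17, 15, 10]
Machine loads after assignment: [34, 24, 32]
LPT makespan = 34
Lower bound = max(max_job, ceil(total/3)) = max(24, 30) = 30
Ratio = 34 / 30 = 1.1333

1.1333


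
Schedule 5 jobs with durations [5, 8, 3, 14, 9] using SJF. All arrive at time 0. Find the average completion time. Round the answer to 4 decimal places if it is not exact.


SJF order (ascending): [3, 5, 8, 9, 14]
Completion times:
  Job 1: burst=3, C=3
  Job 2: burst=5, C=8
  Job 3: burst=8, C=16
  Job 4: burst=9, C=25
  Job 5: burst=14, C=39
Average completion = 91/5 = 18.2

18.2


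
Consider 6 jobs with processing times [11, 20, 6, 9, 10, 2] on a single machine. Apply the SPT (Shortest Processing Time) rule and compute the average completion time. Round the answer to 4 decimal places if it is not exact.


Sort jobs by processing time (SPT order): [2, 6, 9, 10, 11, 20]
Compute completion times sequentially:
  Job 1: processing = 2, completes at 2
  Job 2: processing = 6, completes at 8
  Job 3: processing = 9, completes at 17
  Job 4: processing = 10, completes at 27
  Job 5: processing = 11, completes at 38
  Job 6: processing = 20, completes at 58
Sum of completion times = 150
Average completion time = 150/6 = 25.0

25.0


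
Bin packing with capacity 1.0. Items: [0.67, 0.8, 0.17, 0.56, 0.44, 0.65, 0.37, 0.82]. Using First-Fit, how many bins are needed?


Place items sequentially using First-Fit:
  Item 0.67 -> new Bin 1
  Item 0.8 -> new Bin 2
  Item 0.17 -> Bin 1 (now 0.84)
  Item 0.56 -> new Bin 3
  Item 0.44 -> Bin 3 (now 1.0)
  Item 0.65 -> new Bin 4
  Item 0.37 -> new Bin 5
  Item 0.82 -> new Bin 6
Total bins used = 6

6


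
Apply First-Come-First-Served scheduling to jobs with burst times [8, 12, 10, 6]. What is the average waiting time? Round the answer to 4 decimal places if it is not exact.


FCFS order (as given): [8, 12, 10, 6]
Waiting times:
  Job 1: wait = 0
  Job 2: wait = 8
  Job 3: wait = 20
  Job 4: wait = 30
Sum of waiting times = 58
Average waiting time = 58/4 = 14.5

14.5


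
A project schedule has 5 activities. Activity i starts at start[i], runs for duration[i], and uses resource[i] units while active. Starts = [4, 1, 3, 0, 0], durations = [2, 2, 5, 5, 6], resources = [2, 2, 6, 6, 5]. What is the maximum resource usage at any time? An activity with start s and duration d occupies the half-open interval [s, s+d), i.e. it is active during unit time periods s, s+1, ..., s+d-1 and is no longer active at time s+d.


Each activity i is active on [start_i, start_i + duration_i).
Compute total resource usage per time slot:
  t=0: active resources = [6, 5], total = 11
  t=1: active resources = [2, 6, 5], total = 13
  t=2: active resources = [2, 6, 5], total = 13
  t=3: active resources = [6, 6, 5], total = 17
  t=4: active resources = [2, 6, 6, 5], total = 19
  t=5: active resources = [2, 6, 5], total = 13
  t=6: active resources = [6], total = 6
  t=7: active resources = [6], total = 6
Peak resource demand = 19

19


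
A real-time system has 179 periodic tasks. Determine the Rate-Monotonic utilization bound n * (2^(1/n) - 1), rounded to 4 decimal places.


Compute 2^(1/179) = 1.0038798378
Subtract 1: 1.0038798378 - 1 = 0.0038798378
Multiply by n: 179 * 0.0038798378 = 0.6944909662
Round to 4 dp: 0.6945

0.6945


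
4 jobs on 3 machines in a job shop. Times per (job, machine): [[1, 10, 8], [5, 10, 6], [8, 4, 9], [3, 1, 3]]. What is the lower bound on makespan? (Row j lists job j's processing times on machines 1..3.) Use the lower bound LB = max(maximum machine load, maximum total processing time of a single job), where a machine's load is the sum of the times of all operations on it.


Machine loads:
  Machine 1: 1 + 5 + 8 + 3 = 17
  Machine 2: 10 + 10 + 4 + 1 = 25
  Machine 3: 8 + 6 + 9 + 3 = 26
Max machine load = 26
Job totals:
  Job 1: 19
  Job 2: 21
  Job 3: 21
  Job 4: 7
Max job total = 21
Lower bound = max(26, 21) = 26

26


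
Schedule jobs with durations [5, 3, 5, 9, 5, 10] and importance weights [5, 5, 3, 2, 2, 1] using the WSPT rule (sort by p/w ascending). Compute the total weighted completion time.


Compute p/w ratios and sort ascending (WSPT): [(3, 5), (5, 5), (5, 3), (5, 2), (9, 2), (10, 1)]
Compute weighted completion times:
  Job (p=3,w=5): C=3, w*C=5*3=15
  Job (p=5,w=5): C=8, w*C=5*8=40
  Job (p=5,w=3): C=13, w*C=3*13=39
  Job (p=5,w=2): C=18, w*C=2*18=36
  Job (p=9,w=2): C=27, w*C=2*27=54
  Job (p=10,w=1): C=37, w*C=1*37=37
Total weighted completion time = 221

221


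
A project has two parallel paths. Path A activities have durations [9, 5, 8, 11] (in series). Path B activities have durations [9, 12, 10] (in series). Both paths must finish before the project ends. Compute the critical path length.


Path A total = 9 + 5 + 8 + 11 = 33
Path B total = 9 + 12 + 10 = 31
Critical path = longest path = max(33, 31) = 33

33


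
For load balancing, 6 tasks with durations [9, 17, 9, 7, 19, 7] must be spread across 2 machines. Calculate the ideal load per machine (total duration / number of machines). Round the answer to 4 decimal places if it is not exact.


Total processing time = 9 + 17 + 9 + 7 + 19 + 7 = 68
Number of machines = 2
Ideal balanced load = 68 / 2 = 34.0

34.0


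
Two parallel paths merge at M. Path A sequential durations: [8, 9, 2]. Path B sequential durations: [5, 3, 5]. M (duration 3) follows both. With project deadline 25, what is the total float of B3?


Forward pass: ES(B3) = sum of predecessors on chain B = 8
EF = ES + duration = 8 + 5 = 13
Backward pass: LF(M) = deadline = 25; LS(M) = 25 - 3 = 22
LF(B3) = LS(M) - sum(successors on chain B) = 22 - 0 = 22
LS = LF - duration = 22 - 5 = 17
Total float = LS - ES = 17 - 8 = 9

9


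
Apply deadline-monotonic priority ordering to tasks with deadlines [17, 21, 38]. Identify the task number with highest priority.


Sort tasks by relative deadline (ascending):
  Task 1: deadline = 17
  Task 2: deadline = 21
  Task 3: deadline = 38
Priority order (highest first): [1, 2, 3]
Highest priority task = 1

1


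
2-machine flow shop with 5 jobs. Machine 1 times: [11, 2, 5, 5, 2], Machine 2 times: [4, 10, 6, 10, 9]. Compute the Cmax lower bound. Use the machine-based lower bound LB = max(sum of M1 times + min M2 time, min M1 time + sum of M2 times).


LB1 = sum(M1 times) + min(M2 times) = 25 + 4 = 29
LB2 = min(M1 times) + sum(M2 times) = 2 + 39 = 41
Lower bound = max(LB1, LB2) = max(29, 41) = 41

41


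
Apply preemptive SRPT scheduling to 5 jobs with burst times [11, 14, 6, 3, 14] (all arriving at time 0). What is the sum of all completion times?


Since all jobs arrive at t=0, SRPT equals SPT ordering.
SPT order: [3, 6, 11, 14, 14]
Completion times:
  Job 1: p=3, C=3
  Job 2: p=6, C=9
  Job 3: p=11, C=20
  Job 4: p=14, C=34
  Job 5: p=14, C=48
Total completion time = 3 + 9 + 20 + 34 + 48 = 114

114


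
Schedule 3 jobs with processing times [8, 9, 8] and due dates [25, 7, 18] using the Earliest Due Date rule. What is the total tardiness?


Sort by due date (EDD order): [(9, 7), (8, 18), (8, 25)]
Compute completion times and tardiness:
  Job 1: p=9, d=7, C=9, tardiness=max(0,9-7)=2
  Job 2: p=8, d=18, C=17, tardiness=max(0,17-18)=0
  Job 3: p=8, d=25, C=25, tardiness=max(0,25-25)=0
Total tardiness = 2

2


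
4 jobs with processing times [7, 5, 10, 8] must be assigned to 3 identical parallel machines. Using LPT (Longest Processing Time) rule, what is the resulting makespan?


Sort jobs in decreasing order (LPT): [10, 8, 7, 5]
Assign each job to the least loaded machine:
  Machine 1: jobs [10], load = 10
  Machine 2: jobs [8], load = 8
  Machine 3: jobs [7, 5], load = 12
Makespan = max load = 12

12


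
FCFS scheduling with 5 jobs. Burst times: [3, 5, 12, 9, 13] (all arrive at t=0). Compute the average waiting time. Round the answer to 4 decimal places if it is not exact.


FCFS order (as given): [3, 5, 12, 9, 13]
Waiting times:
  Job 1: wait = 0
  Job 2: wait = 3
  Job 3: wait = 8
  Job 4: wait = 20
  Job 5: wait = 29
Sum of waiting times = 60
Average waiting time = 60/5 = 12.0

12.0


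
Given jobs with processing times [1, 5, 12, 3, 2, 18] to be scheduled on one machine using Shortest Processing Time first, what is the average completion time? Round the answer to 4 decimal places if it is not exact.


Sort jobs by processing time (SPT order): [1, 2, 3, 5, 12, 18]
Compute completion times sequentially:
  Job 1: processing = 1, completes at 1
  Job 2: processing = 2, completes at 3
  Job 3: processing = 3, completes at 6
  Job 4: processing = 5, completes at 11
  Job 5: processing = 12, completes at 23
  Job 6: processing = 18, completes at 41
Sum of completion times = 85
Average completion time = 85/6 = 14.1667

14.1667


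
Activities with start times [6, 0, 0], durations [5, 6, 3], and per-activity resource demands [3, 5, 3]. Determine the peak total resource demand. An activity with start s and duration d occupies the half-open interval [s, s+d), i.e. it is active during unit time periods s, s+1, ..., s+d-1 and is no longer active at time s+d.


Each activity i is active on [start_i, start_i + duration_i).
Compute total resource usage per time slot:
  t=0: active resources = [5, 3], total = 8
  t=1: active resources = [5, 3], total = 8
  t=2: active resources = [5, 3], total = 8
  t=3: active resources = [5], total = 5
  t=4: active resources = [5], total = 5
  t=5: active resources = [5], total = 5
  t=6: active resources = [3], total = 3
  t=7: active resources = [3], total = 3
  t=8: active resources = [3], total = 3
  t=9: active resources = [3], total = 3
  t=10: active resources = [3], total = 3
Peak resource demand = 8

8


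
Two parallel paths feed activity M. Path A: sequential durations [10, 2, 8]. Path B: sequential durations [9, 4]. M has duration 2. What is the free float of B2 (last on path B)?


ES(B2) = sum of predecessors on chain B = 9
EF(B2) = ES + duration = 9 + 4 = 13
Successor of B2 is M. ES(M) = max(sum(A), sum(B)) = max(20, 13) = 20
Free float = ES(successor) - EF(current) = 20 - 13 = 7

7


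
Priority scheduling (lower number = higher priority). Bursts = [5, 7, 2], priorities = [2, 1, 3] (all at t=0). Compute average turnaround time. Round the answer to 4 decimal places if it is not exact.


Sort by priority (ascending = highest first):
Order: [(1, 7), (2, 5), (3, 2)]
Completion times:
  Priority 1, burst=7, C=7
  Priority 2, burst=5, C=12
  Priority 3, burst=2, C=14
Average turnaround = 33/3 = 11.0

11.0


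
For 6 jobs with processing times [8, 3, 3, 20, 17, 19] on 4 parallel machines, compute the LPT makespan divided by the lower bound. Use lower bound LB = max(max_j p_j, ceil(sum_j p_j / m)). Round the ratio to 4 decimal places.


LPT order: [20, 19, 17, 8, 3, 3]
Machine loads after assignment: [20, 19, 17, 14]
LPT makespan = 20
Lower bound = max(max_job, ceil(total/4)) = max(20, 18) = 20
Ratio = 20 / 20 = 1.0

1.0


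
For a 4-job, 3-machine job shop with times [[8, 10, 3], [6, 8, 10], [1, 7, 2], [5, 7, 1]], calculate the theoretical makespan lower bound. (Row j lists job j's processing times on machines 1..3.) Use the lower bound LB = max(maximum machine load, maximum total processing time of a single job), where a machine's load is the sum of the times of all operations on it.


Machine loads:
  Machine 1: 8 + 6 + 1 + 5 = 20
  Machine 2: 10 + 8 + 7 + 7 = 32
  Machine 3: 3 + 10 + 2 + 1 = 16
Max machine load = 32
Job totals:
  Job 1: 21
  Job 2: 24
  Job 3: 10
  Job 4: 13
Max job total = 24
Lower bound = max(32, 24) = 32

32


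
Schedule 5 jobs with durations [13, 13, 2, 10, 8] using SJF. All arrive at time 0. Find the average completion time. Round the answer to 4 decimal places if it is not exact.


SJF order (ascending): [2, 8, 10, 13, 13]
Completion times:
  Job 1: burst=2, C=2
  Job 2: burst=8, C=10
  Job 3: burst=10, C=20
  Job 4: burst=13, C=33
  Job 5: burst=13, C=46
Average completion = 111/5 = 22.2

22.2


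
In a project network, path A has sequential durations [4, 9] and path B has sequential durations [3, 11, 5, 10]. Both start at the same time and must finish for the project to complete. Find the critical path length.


Path A total = 4 + 9 = 13
Path B total = 3 + 11 + 5 + 10 = 29
Critical path = longest path = max(13, 29) = 29

29


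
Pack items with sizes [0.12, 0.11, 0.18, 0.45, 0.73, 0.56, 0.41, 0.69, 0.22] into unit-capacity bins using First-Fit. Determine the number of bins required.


Place items sequentially using First-Fit:
  Item 0.12 -> new Bin 1
  Item 0.11 -> Bin 1 (now 0.23)
  Item 0.18 -> Bin 1 (now 0.41)
  Item 0.45 -> Bin 1 (now 0.86)
  Item 0.73 -> new Bin 2
  Item 0.56 -> new Bin 3
  Item 0.41 -> Bin 3 (now 0.97)
  Item 0.69 -> new Bin 4
  Item 0.22 -> Bin 2 (now 0.95)
Total bins used = 4

4


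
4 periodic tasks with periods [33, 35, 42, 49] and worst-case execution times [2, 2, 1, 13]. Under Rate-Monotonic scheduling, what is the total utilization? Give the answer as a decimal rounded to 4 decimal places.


Compute individual utilizations (exact fractions):
  Task 1: C/T = 2/33 (approx. 0.0606)
  Task 2: C/T = 2/35 (approx. 0.0571)
  Task 3: C/T = 1/42 (approx. 0.0238)
  Task 4: C/T = 13/49 (approx. 0.2653)
Total utilization U = 2/33 + 2/35 + 1/42 + 13/49 = 2193/5390
Rounded to 4 decimal places: U = 0.4069
RM (Liu & Layland) bound for 4 tasks = 0.756828; compare with U = 2193/5390 (approx. 0.406865)
U <= bound, so schedulable by RM sufficient condition.

0.4069


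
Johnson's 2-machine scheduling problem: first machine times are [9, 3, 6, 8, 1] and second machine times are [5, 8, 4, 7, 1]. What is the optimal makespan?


Apply Johnson's rule:
  Group 1 (a <= b): [(5, 1, 1), (2, 3, 8)]
  Group 2 (a > b): [(4, 8, 7), (1, 9, 5), (3, 6, 4)]
Optimal job order: [5, 2, 4, 1, 3]
Schedule:
  Job 5: M1 done at 1, M2 done at 2
  Job 2: M1 done at 4, M2 done at 12
  Job 4: M1 done at 12, M2 done at 19
  Job 1: M1 done at 21, M2 done at 26
  Job 3: M1 done at 27, M2 done at 31
Makespan = 31

31


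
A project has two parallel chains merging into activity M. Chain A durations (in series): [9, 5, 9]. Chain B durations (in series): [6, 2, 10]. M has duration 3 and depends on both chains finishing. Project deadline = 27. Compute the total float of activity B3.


Forward pass: ES(B3) = sum of predecessors on chain B = 8
EF = ES + duration = 8 + 10 = 18
Backward pass: LF(M) = deadline = 27; LS(M) = 27 - 3 = 24
LF(B3) = LS(M) - sum(successors on chain B) = 24 - 0 = 24
LS = LF - duration = 24 - 10 = 14
Total float = LS - ES = 14 - 8 = 6

6


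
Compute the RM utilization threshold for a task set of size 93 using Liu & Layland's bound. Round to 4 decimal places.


Compute 2^(1/93) = 1.0074810397
Subtract 1: 1.0074810397 - 1 = 0.0074810397
Multiply by n: 93 * 0.0074810397 = 0.6957366921
Round to 4 dp: 0.6957

0.6957


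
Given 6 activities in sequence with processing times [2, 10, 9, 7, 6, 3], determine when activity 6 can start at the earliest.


Activity 6 starts after activities 1 through 5 complete.
Predecessor durations: [2, 10, 9, 7, 6]
ES = 2 + 10 + 9 + 7 + 6 = 34

34


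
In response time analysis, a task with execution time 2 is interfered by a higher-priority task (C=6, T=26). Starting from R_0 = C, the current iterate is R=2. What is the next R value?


R_next = C + ceil(R_prev / T_hp) * C_hp
ceil(2 / 26) = ceil(0.0769) = 1
Interference = 1 * 6 = 6
R_next = 2 + 6 = 8

8


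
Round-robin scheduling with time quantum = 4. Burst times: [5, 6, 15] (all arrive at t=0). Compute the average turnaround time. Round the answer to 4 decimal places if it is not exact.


Time quantum = 4
Execution trace:
  J1 runs 4 units, time = 4
  J2 runs 4 units, time = 8
  J3 runs 4 units, time = 12
  J1 runs 1 units, time = 13
  J2 runs 2 units, time = 15
  J3 runs 4 units, time = 19
  J3 runs 4 units, time = 23
  J3 runs 3 units, time = 26
Finish times: [13, 15, 26]
Average turnaround = 54/3 = 18.0

18.0


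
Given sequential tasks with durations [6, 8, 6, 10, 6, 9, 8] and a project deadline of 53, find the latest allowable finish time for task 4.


LF(activity 4) = deadline - sum of successor durations
Successors: activities 5 through 7 with durations [6, 9, 8]
Sum of successor durations = 23
LF = 53 - 23 = 30

30


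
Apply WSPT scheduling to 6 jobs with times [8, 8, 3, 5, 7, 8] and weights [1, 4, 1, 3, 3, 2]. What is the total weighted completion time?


Compute p/w ratios and sort ascending (WSPT): [(5, 3), (8, 4), (7, 3), (3, 1), (8, 2), (8, 1)]
Compute weighted completion times:
  Job (p=5,w=3): C=5, w*C=3*5=15
  Job (p=8,w=4): C=13, w*C=4*13=52
  Job (p=7,w=3): C=20, w*C=3*20=60
  Job (p=3,w=1): C=23, w*C=1*23=23
  Job (p=8,w=2): C=31, w*C=2*31=62
  Job (p=8,w=1): C=39, w*C=1*39=39
Total weighted completion time = 251

251


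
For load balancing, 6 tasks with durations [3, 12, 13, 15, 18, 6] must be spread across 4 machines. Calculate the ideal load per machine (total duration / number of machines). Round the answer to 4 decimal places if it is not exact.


Total processing time = 3 + 12 + 13 + 15 + 18 + 6 = 67
Number of machines = 4
Ideal balanced load = 67 / 4 = 16.75

16.75


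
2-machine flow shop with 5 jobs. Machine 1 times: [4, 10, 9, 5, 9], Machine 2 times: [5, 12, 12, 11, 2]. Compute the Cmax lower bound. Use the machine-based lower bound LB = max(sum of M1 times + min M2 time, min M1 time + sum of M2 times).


LB1 = sum(M1 times) + min(M2 times) = 37 + 2 = 39
LB2 = min(M1 times) + sum(M2 times) = 4 + 42 = 46
Lower bound = max(LB1, LB2) = max(39, 46) = 46

46


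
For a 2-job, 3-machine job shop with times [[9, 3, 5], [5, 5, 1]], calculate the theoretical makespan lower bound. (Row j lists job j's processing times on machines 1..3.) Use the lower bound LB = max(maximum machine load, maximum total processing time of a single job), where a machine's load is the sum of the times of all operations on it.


Machine loads:
  Machine 1: 9 + 5 = 14
  Machine 2: 3 + 5 = 8
  Machine 3: 5 + 1 = 6
Max machine load = 14
Job totals:
  Job 1: 17
  Job 2: 11
Max job total = 17
Lower bound = max(14, 17) = 17

17


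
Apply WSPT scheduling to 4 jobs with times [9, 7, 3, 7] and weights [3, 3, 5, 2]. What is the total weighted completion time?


Compute p/w ratios and sort ascending (WSPT): [(3, 5), (7, 3), (9, 3), (7, 2)]
Compute weighted completion times:
  Job (p=3,w=5): C=3, w*C=5*3=15
  Job (p=7,w=3): C=10, w*C=3*10=30
  Job (p=9,w=3): C=19, w*C=3*19=57
  Job (p=7,w=2): C=26, w*C=2*26=52
Total weighted completion time = 154

154


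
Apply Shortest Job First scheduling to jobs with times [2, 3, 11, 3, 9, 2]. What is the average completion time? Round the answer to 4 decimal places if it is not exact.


SJF order (ascending): [2, 2, 3, 3, 9, 11]
Completion times:
  Job 1: burst=2, C=2
  Job 2: burst=2, C=4
  Job 3: burst=3, C=7
  Job 4: burst=3, C=10
  Job 5: burst=9, C=19
  Job 6: burst=11, C=30
Average completion = 72/6 = 12.0

12.0


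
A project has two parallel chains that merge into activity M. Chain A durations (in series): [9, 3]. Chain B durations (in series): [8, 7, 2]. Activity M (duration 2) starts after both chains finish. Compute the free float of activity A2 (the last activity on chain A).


ES(A2) = sum of predecessors on chain A = 9
EF(A2) = ES + duration = 9 + 3 = 12
Successor of A2 is M. ES(M) = max(sum(A), sum(B)) = max(12, 17) = 17
Free float = ES(successor) - EF(current) = 17 - 12 = 5

5


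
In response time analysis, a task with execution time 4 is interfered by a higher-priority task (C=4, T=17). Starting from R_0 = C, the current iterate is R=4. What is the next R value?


R_next = C + ceil(R_prev / T_hp) * C_hp
ceil(4 / 17) = ceil(0.2353) = 1
Interference = 1 * 4 = 4
R_next = 4 + 4 = 8

8


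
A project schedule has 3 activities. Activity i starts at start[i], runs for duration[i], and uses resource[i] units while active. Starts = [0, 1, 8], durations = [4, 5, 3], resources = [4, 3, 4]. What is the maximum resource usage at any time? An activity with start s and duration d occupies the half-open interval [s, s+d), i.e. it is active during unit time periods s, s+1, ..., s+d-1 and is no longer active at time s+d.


Each activity i is active on [start_i, start_i + duration_i).
Compute total resource usage per time slot:
  t=0: active resources = [4], total = 4
  t=1: active resources = [4, 3], total = 7
  t=2: active resources = [4, 3], total = 7
  t=3: active resources = [4, 3], total = 7
  t=4: active resources = [3], total = 3
  t=5: active resources = [3], total = 3
  t=6: active resources = [], total = 0
  t=7: active resources = [], total = 0
  t=8: active resources = [4], total = 4
  t=9: active resources = [4], total = 4
  t=10: active resources = [4], total = 4
Peak resource demand = 7

7


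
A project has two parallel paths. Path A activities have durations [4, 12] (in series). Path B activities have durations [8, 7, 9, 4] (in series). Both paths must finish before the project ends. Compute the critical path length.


Path A total = 4 + 12 = 16
Path B total = 8 + 7 + 9 + 4 = 28
Critical path = longest path = max(16, 28) = 28

28


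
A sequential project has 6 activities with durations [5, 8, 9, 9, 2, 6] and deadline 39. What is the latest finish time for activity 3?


LF(activity 3) = deadline - sum of successor durations
Successors: activities 4 through 6 with durations [9, 2, 6]
Sum of successor durations = 17
LF = 39 - 17 = 22

22


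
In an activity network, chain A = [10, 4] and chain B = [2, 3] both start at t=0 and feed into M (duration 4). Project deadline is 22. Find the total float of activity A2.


Forward pass: ES(A2) = sum of predecessors on chain A = 10
EF = ES + duration = 10 + 4 = 14
Backward pass: LF(M) = deadline = 22; LS(M) = 22 - 4 = 18
LF(A2) = LS(M) - sum(successors on chain A) = 18 - 0 = 18
LS = LF - duration = 18 - 4 = 14
Total float = LS - ES = 14 - 10 = 4

4


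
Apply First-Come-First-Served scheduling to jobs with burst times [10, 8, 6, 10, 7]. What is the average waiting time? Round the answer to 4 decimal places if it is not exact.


FCFS order (as given): [10, 8, 6, 10, 7]
Waiting times:
  Job 1: wait = 0
  Job 2: wait = 10
  Job 3: wait = 18
  Job 4: wait = 24
  Job 5: wait = 34
Sum of waiting times = 86
Average waiting time = 86/5 = 17.2

17.2


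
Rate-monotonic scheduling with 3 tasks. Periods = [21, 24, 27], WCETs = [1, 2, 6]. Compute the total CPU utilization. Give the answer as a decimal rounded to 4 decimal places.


Compute individual utilizations (exact fractions):
  Task 1: C/T = 1/21 (approx. 0.0476)
  Task 2: C/T = 2/24 = 1/12 (approx. 0.0833)
  Task 3: C/T = 6/27 = 2/9 (approx. 0.2222)
Total utilization U = 1/21 + 1/12 + 2/9 = 89/252
Rounded to 4 decimal places: U = 0.3532
RM (Liu & Layland) bound for 3 tasks = 0.779763; compare with U = 89/252 (approx. 0.353175)
U <= bound, so schedulable by RM sufficient condition.

0.3532


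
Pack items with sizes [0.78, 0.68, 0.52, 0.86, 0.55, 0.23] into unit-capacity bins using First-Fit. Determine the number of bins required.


Place items sequentially using First-Fit:
  Item 0.78 -> new Bin 1
  Item 0.68 -> new Bin 2
  Item 0.52 -> new Bin 3
  Item 0.86 -> new Bin 4
  Item 0.55 -> new Bin 5
  Item 0.23 -> Bin 2 (now 0.91)
Total bins used = 5

5


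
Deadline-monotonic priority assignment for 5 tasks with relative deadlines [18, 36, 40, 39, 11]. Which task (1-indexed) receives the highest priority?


Sort tasks by relative deadline (ascending):
  Task 5: deadline = 11
  Task 1: deadline = 18
  Task 2: deadline = 36
  Task 4: deadline = 39
  Task 3: deadline = 40
Priority order (highest first): [5, 1, 2, 4, 3]
Highest priority task = 5

5


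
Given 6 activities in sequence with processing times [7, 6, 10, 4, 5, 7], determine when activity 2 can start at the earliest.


Activity 2 starts after activities 1 through 1 complete.
Predecessor durations: [7]
ES = 7 = 7

7


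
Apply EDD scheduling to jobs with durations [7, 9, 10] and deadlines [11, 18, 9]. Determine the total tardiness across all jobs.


Sort by due date (EDD order): [(10, 9), (7, 11), (9, 18)]
Compute completion times and tardiness:
  Job 1: p=10, d=9, C=10, tardiness=max(0,10-9)=1
  Job 2: p=7, d=11, C=17, tardiness=max(0,17-11)=6
  Job 3: p=9, d=18, C=26, tardiness=max(0,26-18)=8
Total tardiness = 15

15


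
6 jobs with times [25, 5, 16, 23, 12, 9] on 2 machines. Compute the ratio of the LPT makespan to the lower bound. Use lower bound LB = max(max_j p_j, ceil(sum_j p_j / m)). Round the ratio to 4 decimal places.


LPT order: [25, 23, 16, 12, 9, 5]
Machine loads after assignment: [46, 44]
LPT makespan = 46
Lower bound = max(max_job, ceil(total/2)) = max(25, 45) = 45
Ratio = 46 / 45 = 1.0222

1.0222


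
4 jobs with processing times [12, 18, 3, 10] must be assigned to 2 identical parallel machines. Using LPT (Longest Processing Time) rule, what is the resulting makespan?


Sort jobs in decreasing order (LPT): [18, 12, 10, 3]
Assign each job to the least loaded machine:
  Machine 1: jobs [18, 3], load = 21
  Machine 2: jobs [12, 10], load = 22
Makespan = max load = 22

22


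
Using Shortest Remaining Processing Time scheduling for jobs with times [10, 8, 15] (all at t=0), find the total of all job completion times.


Since all jobs arrive at t=0, SRPT equals SPT ordering.
SPT order: [8, 10, 15]
Completion times:
  Job 1: p=8, C=8
  Job 2: p=10, C=18
  Job 3: p=15, C=33
Total completion time = 8 + 18 + 33 = 59

59


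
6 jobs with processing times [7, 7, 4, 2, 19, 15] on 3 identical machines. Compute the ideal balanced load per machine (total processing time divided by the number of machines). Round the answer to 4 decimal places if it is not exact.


Total processing time = 7 + 7 + 4 + 2 + 19 + 15 = 54
Number of machines = 3
Ideal balanced load = 54 / 3 = 18.0

18.0


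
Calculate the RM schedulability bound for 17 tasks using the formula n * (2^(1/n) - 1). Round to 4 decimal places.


Compute 2^(1/17) = 1.0416160107
Subtract 1: 1.0416160107 - 1 = 0.0416160107
Multiply by n: 17 * 0.0416160107 = 0.7074721819
Round to 4 dp: 0.7075

0.7075


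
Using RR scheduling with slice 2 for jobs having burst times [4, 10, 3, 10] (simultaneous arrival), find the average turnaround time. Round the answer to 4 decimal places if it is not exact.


Time quantum = 2
Execution trace:
  J1 runs 2 units, time = 2
  J2 runs 2 units, time = 4
  J3 runs 2 units, time = 6
  J4 runs 2 units, time = 8
  J1 runs 2 units, time = 10
  J2 runs 2 units, time = 12
  J3 runs 1 units, time = 13
  J4 runs 2 units, time = 15
  J2 runs 2 units, time = 17
  J4 runs 2 units, time = 19
  J2 runs 2 units, time = 21
  J4 runs 2 units, time = 23
  J2 runs 2 units, time = 25
  J4 runs 2 units, time = 27
Finish times: [10, 25, 13, 27]
Average turnaround = 75/4 = 18.75

18.75


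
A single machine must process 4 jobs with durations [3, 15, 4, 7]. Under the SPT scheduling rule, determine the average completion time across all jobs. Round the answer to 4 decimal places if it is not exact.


Sort jobs by processing time (SPT order): [3, 4, 7, 15]
Compute completion times sequentially:
  Job 1: processing = 3, completes at 3
  Job 2: processing = 4, completes at 7
  Job 3: processing = 7, completes at 14
  Job 4: processing = 15, completes at 29
Sum of completion times = 53
Average completion time = 53/4 = 13.25

13.25


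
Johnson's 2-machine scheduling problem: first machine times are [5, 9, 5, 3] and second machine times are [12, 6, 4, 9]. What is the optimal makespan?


Apply Johnson's rule:
  Group 1 (a <= b): [(4, 3, 9), (1, 5, 12)]
  Group 2 (a > b): [(2, 9, 6), (3, 5, 4)]
Optimal job order: [4, 1, 2, 3]
Schedule:
  Job 4: M1 done at 3, M2 done at 12
  Job 1: M1 done at 8, M2 done at 24
  Job 2: M1 done at 17, M2 done at 30
  Job 3: M1 done at 22, M2 done at 34
Makespan = 34

34


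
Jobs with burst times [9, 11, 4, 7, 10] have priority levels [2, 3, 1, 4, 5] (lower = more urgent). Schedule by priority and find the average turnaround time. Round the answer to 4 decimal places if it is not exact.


Sort by priority (ascending = highest first):
Order: [(1, 4), (2, 9), (3, 11), (4, 7), (5, 10)]
Completion times:
  Priority 1, burst=4, C=4
  Priority 2, burst=9, C=13
  Priority 3, burst=11, C=24
  Priority 4, burst=7, C=31
  Priority 5, burst=10, C=41
Average turnaround = 113/5 = 22.6

22.6


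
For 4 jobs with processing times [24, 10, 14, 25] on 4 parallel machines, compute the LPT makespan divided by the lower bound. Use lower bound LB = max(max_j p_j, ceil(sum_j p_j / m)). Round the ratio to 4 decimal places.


LPT order: [25, 24, 14, 10]
Machine loads after assignment: [25, 24, 14, 10]
LPT makespan = 25
Lower bound = max(max_job, ceil(total/4)) = max(25, 19) = 25
Ratio = 25 / 25 = 1.0

1.0


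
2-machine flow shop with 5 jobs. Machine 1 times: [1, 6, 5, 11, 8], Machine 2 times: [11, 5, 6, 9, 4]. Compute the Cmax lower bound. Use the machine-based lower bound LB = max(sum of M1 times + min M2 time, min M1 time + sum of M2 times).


LB1 = sum(M1 times) + min(M2 times) = 31 + 4 = 35
LB2 = min(M1 times) + sum(M2 times) = 1 + 35 = 36
Lower bound = max(LB1, LB2) = max(35, 36) = 36

36


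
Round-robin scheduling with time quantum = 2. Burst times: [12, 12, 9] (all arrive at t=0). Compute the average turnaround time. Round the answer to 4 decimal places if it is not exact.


Time quantum = 2
Execution trace:
  J1 runs 2 units, time = 2
  J2 runs 2 units, time = 4
  J3 runs 2 units, time = 6
  J1 runs 2 units, time = 8
  J2 runs 2 units, time = 10
  J3 runs 2 units, time = 12
  J1 runs 2 units, time = 14
  J2 runs 2 units, time = 16
  J3 runs 2 units, time = 18
  J1 runs 2 units, time = 20
  J2 runs 2 units, time = 22
  J3 runs 2 units, time = 24
  J1 runs 2 units, time = 26
  J2 runs 2 units, time = 28
  J3 runs 1 units, time = 29
  J1 runs 2 units, time = 31
  J2 runs 2 units, time = 33
Finish times: [31, 33, 29]
Average turnaround = 93/3 = 31.0

31.0


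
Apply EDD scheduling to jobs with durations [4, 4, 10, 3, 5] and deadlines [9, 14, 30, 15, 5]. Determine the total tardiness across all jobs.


Sort by due date (EDD order): [(5, 5), (4, 9), (4, 14), (3, 15), (10, 30)]
Compute completion times and tardiness:
  Job 1: p=5, d=5, C=5, tardiness=max(0,5-5)=0
  Job 2: p=4, d=9, C=9, tardiness=max(0,9-9)=0
  Job 3: p=4, d=14, C=13, tardiness=max(0,13-14)=0
  Job 4: p=3, d=15, C=16, tardiness=max(0,16-15)=1
  Job 5: p=10, d=30, C=26, tardiness=max(0,26-30)=0
Total tardiness = 1

1


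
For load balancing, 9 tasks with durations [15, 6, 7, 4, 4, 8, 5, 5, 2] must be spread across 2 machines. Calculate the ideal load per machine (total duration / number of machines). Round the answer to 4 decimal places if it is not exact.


Total processing time = 15 + 6 + 7 + 4 + 4 + 8 + 5 + 5 + 2 = 56
Number of machines = 2
Ideal balanced load = 56 / 2 = 28.0

28.0


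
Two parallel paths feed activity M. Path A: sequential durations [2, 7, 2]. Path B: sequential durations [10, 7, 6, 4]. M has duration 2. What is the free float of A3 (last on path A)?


ES(A3) = sum of predecessors on chain A = 9
EF(A3) = ES + duration = 9 + 2 = 11
Successor of A3 is M. ES(M) = max(sum(A), sum(B)) = max(11, 27) = 27
Free float = ES(successor) - EF(current) = 27 - 11 = 16

16


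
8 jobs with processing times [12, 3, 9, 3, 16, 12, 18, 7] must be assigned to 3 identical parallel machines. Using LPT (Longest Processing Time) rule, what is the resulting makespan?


Sort jobs in decreasing order (LPT): [18, 16, 12, 12, 9, 7, 3, 3]
Assign each job to the least loaded machine:
  Machine 1: jobs [18, 7, 3], load = 28
  Machine 2: jobs [16, 9], load = 25
  Machine 3: jobs [12, 12, 3], load = 27
Makespan = max load = 28

28


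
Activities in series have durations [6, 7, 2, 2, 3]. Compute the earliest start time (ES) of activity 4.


Activity 4 starts after activities 1 through 3 complete.
Predecessor durations: [6, 7, 2]
ES = 6 + 7 + 2 = 15

15


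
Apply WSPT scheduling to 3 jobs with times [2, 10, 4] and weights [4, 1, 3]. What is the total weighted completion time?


Compute p/w ratios and sort ascending (WSPT): [(2, 4), (4, 3), (10, 1)]
Compute weighted completion times:
  Job (p=2,w=4): C=2, w*C=4*2=8
  Job (p=4,w=3): C=6, w*C=3*6=18
  Job (p=10,w=1): C=16, w*C=1*16=16
Total weighted completion time = 42

42


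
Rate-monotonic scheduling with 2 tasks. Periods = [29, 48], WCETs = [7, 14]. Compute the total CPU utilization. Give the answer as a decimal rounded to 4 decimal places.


Compute individual utilizations (exact fractions):
  Task 1: C/T = 7/29 (approx. 0.2414)
  Task 2: C/T = 14/48 = 7/24 (approx. 0.2917)
Total utilization U = 7/29 + 7/24 = 371/696
Rounded to 4 decimal places: U = 0.5330
RM (Liu & Layland) bound for 2 tasks = 0.828427; compare with U = 371/696 (approx. 0.533046)
U <= bound, so schedulable by RM sufficient condition.

0.5330
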